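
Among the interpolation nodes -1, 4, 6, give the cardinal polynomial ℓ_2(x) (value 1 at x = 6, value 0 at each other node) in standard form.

ℓ_2(x) = (x + 1)(x - 4) / [(7)·(2)]
       = (x^2 - 3x - 4) / (14)

ℓ_2(x) = (1/14)x^2 - (3/14)x - 2/7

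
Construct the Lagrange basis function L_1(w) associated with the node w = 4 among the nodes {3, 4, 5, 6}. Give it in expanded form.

L_1(w) = (1/2)w^3 - 7w^2 + (63/2)w - 45

L_1(w) = (w - 3)(w - 5)(w - 6) / [(1)·(-1)·(-2)]
       = (w^3 - 14w^2 + 63w - 90) / (2)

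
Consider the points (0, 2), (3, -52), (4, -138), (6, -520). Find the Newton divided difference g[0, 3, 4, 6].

g[0,3] = (-52 - 2) / (3 - 0) = -18
g[3,4] = (-138 - (-52)) / (4 - 3) = -86
g[4,6] = (-520 - (-138)) / (6 - 4) = -191
g[0,3,4] = (-86 - (-18)) / (4 - 0) = -17
g[3,4,6] = (-191 - (-86)) / (6 - 3) = -35
g[0,3,4,6] = (-35 - (-17)) / (6 - 0) = -3

-3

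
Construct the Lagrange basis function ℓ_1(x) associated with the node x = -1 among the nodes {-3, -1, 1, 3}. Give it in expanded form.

ℓ_1(x) = (1/16)x^3 - (1/16)x^2 - (9/16)x + 9/16

ℓ_1(x) = (x + 3)(x - 1)(x - 3) / [(2)·(-2)·(-4)]
       = (x^3 - x^2 - 9x + 9) / (16)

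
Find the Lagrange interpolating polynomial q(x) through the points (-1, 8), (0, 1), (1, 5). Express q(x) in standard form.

q(x) = (11/2)x^2 - (3/2)x + 1

Build the Lagrange basis polynomials:
L_0(x) = x(x - 1) / [2] = (1/2)x^2 - (1/2)x
L_1(x) = (x + 1)(x - 1) / [-1] = -x^2 + 1
L_2(x) = (x + 1)x / [2] = (1/2)x^2 + (1/2)x
q(x) = 8·L_0 + 1·L_1 + 5·L_2
  8·L_0(x) = 4x^2 - 4x
  1·L_1(x) = -x^2 + 1
  5·L_2(x) = (5/2)x^2 + (5/2)x
Adding term by term: (11/2)x^2 - (3/2)x + 1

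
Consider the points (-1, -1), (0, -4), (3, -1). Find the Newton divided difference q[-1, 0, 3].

1

q[-1,0] = (-4 - (-1)) / (0 - (-1)) = -3
q[0,3] = (-1 - (-4)) / (3 - 0) = 1
q[-1,0,3] = (1 - (-3)) / (3 - (-1)) = 1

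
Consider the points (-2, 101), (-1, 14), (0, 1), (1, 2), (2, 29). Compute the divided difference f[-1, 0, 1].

7

f[-1,0] = (1 - 14) / (0 - (-1)) = -13
f[0,1] = (2 - 1) / (1 - 0) = 1
f[-1,0,1] = (1 - (-13)) / (1 - (-1)) = 7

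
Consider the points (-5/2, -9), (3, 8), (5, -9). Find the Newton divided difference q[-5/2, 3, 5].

-17/11

q[-5/2,3] = (8 - (-9)) / (3 - (-5/2)) = 34/11
q[3,5] = (-9 - 8) / (5 - 3) = -17/2
q[-5/2,3,5] = (-17/2 - 34/11) / (5 - (-5/2)) = -17/11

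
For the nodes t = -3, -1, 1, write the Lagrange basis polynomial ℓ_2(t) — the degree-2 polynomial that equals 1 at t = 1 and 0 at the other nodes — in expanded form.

ℓ_2(t) = (1/8)t^2 + (1/2)t + 3/8

ℓ_2(t) = (t + 3)(t + 1) / [(4)·(2)]
       = (t^2 + 4t + 3) / (8)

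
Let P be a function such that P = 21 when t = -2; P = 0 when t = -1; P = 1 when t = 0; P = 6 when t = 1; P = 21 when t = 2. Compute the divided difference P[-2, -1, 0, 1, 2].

P[-2,-1] = (0 - 21) / (-1 - (-2)) = -21
P[-1,0] = (1 - 0) / (0 - (-1)) = 1
P[0,1] = (6 - 1) / (1 - 0) = 5
P[1,2] = (21 - 6) / (2 - 1) = 15
P[-2,-1,0] = (1 - (-21)) / (0 - (-2)) = 11
P[-1,0,1] = (5 - 1) / (1 - (-1)) = 2
P[0,1,2] = (15 - 5) / (2 - 0) = 5
P[-2,-1,0,1] = (2 - 11) / (1 - (-2)) = -3
P[-1,0,1,2] = (5 - 2) / (2 - (-1)) = 1
P[-2,-1,0,1,2] = (1 - (-3)) / (2 - (-2)) = 1

1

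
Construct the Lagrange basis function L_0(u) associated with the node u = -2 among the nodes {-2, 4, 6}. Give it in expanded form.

L_0(u) = (u - 4)(u - 6) / [(-6)·(-8)]
       = (u^2 - 10u + 24) / (48)

L_0(u) = (1/48)u^2 - (5/24)u + 1/2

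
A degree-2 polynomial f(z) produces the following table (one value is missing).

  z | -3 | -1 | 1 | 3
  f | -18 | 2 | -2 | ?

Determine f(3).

The 3 known values determine f uniquely (degree ≤ 2).
Evaluate each Lagrange basis at z = 3:
L_0(3) = (4)·(2)/[(-2)·(-4)] = 1
L_1(3) = (6)·(2)/[(2)·(-2)] = -3
L_2(3) = (6)·(4)/[(4)·(2)] = 3
Sum: (-18)·(1) + 2·(-3) + (-2)·(3) = -30

-30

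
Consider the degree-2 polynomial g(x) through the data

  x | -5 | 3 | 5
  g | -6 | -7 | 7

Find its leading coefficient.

57/80

Build the Lagrange basis polynomials:
L_0(x) = (x - 3)(x - 5) / [80] = (1/80)x^2 - (1/10)x + 3/16
L_1(x) = (x + 5)(x - 5) / [-16] = -(1/16)x^2 + 25/16
L_2(x) = (x + 5)(x - 3) / [20] = (1/20)x^2 + (1/10)x - 3/4
g(x) = (-6)·L_0 + (-7)·L_1 + 7·L_2
Only the coefficient of x^2 is needed; take it from each L_i and combine:
(-6)·(1/80) + (-7)·(-1/16) + 7·(1/20) = 57/80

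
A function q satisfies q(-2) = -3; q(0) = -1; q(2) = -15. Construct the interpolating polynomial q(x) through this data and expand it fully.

Newton's divided differences:
q[-2,0] = (-1 - (-3)) / (0 - (-2)) = 1
q[0,2] = (-15 - (-1)) / (2 - 0) = -7
q[-2,0,2] = (-7 - 1) / (2 - (-2)) = -2
q(x) = -3 + 1·(x + 2) + (-2)·(x + 2)x
Expanding: q(x) = -2x^2 - 3x - 1

q(x) = -2x^2 - 3x - 1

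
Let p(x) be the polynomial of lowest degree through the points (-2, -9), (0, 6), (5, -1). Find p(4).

Using Newton's divided-difference form:
p[-2,0] = (6 - (-9)) / (0 - (-2)) = 15/2
p[0,5] = (-1 - 6) / (5 - 0) = -7/5
p[-2,0,5] = (-7/5 - 15/2) / (5 - (-2)) = -89/70
p(4) = -9 + (15/2)·(6) + (-89/70)·(6)·(4) = 192/35

192/35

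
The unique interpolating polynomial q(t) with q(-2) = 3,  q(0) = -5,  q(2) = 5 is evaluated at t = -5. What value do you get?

Evaluate each Lagrange basis at t = -5:
L_0(-5) = (-5)·(-7)/[(-2)·(-4)] = 35/8
L_1(-5) = (-3)·(-7)/[(2)·(-2)] = -21/4
L_2(-5) = (-3)·(-5)/[(4)·(2)] = 15/8
Sum: 3·(35/8) + (-5)·(-21/4) + 5·(15/8) = 195/4

195/4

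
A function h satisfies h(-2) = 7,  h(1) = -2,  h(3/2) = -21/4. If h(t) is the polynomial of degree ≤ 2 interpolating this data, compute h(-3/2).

27/4

L_0(-3/2) = (-5/2)·(-3)/[(-3)·(-7/2)] = 5/7
L_1(-3/2) = (1/2)·(-3)/[(3)·(-1/2)] = 1
L_2(-3/2) = (1/2)·(-5/2)/[(7/2)·(1/2)] = -5/7
Sum: 7·(5/7) + (-2)·(1) + (-21/4)·(-5/7) = 27/4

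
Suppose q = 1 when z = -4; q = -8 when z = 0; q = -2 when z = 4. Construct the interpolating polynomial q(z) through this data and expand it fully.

q(z) = (15/32)z^2 - (3/8)z - 8

L_0(z) = z(z - 4) / [32] = (1/32)z^2 - (1/8)z
L_1(z) = (z + 4)(z - 4) / [-16] = -(1/16)z^2 + 1
L_2(z) = (z + 4)z / [32] = (1/32)z^2 + (1/8)z
q(z) = 1·L_0 + (-8)·L_1 + (-2)·L_2
  1·L_0(z) = (1/32)z^2 - (1/8)z
  (-8)·L_1(z) = (1/2)z^2 - 8
  (-2)·L_2(z) = -(1/16)z^2 - (1/4)z
Adding term by term: (15/32)z^2 - (3/8)z - 8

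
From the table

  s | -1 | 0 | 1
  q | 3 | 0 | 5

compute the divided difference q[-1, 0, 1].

4

q[-1,0] = (0 - 3) / (0 - (-1)) = -3
q[0,1] = (5 - 0) / (1 - 0) = 5
q[-1,0,1] = (5 - (-3)) / (1 - (-1)) = 4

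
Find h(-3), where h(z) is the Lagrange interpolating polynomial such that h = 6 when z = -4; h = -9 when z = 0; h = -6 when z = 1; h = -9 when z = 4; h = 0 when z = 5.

-73/5

L_0(-3) = (-3)·(-4)·(-7)·(-8)/[(-4)·(-5)·(-8)·(-9)] = 7/15
L_1(-3) = (1)·(-4)·(-7)·(-8)/[(4)·(-1)·(-4)·(-5)] = 14/5
L_2(-3) = (1)·(-3)·(-7)·(-8)/[(5)·(1)·(-3)·(-4)] = -14/5
L_3(-3) = (1)·(-3)·(-4)·(-8)/[(8)·(4)·(3)·(-1)] = 1
L_4(-3) = (1)·(-3)·(-4)·(-7)/[(9)·(5)·(4)·(1)] = -7/15
Sum: 6·(7/15) + (-9)·(14/5) + (-6)·(-14/5) + (-9)·(1) + 0 = -73/5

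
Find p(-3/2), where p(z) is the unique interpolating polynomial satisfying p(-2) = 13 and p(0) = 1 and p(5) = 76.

Using Newton's divided-difference form:
p[-2,0] = (1 - 13) / (0 - (-2)) = -6
p[0,5] = (76 - 1) / (5 - 0) = 15
p[-2,0,5] = (15 - (-6)) / (5 - (-2)) = 3
p(-3/2) = 13 + (-6)·(1/2) + 3·(1/2)·(-3/2) = 31/4

31/4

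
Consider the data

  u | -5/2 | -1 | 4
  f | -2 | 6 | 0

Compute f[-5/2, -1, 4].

f[-5/2,-1] = (6 - (-2)) / (-1 - (-5/2)) = 16/3
f[-1,4] = (0 - 6) / (4 - (-1)) = -6/5
f[-5/2,-1,4] = (-6/5 - 16/3) / (4 - (-5/2)) = -196/195

-196/195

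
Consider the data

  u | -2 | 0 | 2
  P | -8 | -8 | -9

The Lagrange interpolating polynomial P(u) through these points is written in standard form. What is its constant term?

L_0(u) = u(u - 2) / [8] = (1/8)u^2 - (1/4)u
L_1(u) = (u + 2)(u - 2) / [-4] = -(1/4)u^2 + 1
L_2(u) = (u + 2)u / [8] = (1/8)u^2 + (1/4)u
P(u) = (-8)·L_0 + (-8)·L_1 + (-9)·L_2
Only the constant term is needed; take it from each L_i and combine:
(-8)·(0) + (-8)·(1) + (-9)·(0) = -8

-8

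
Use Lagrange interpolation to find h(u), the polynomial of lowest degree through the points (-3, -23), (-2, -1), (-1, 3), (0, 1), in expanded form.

L_0(u) = (u + 2)(u + 1)u / [-6] = -(1/6)u^3 - (1/2)u^2 - (1/3)u
L_1(u) = (u + 3)(u + 1)u / [2] = (1/2)u^3 + 2u^2 + (3/2)u
L_2(u) = (u + 3)(u + 2)u / [-2] = -(1/2)u^3 - (5/2)u^2 - 3u
L_3(u) = (u + 3)(u + 2)(u + 1) / [6] = (1/6)u^3 + u^2 + (11/6)u + 1
h(u) = (-23)·L_0 + (-1)·L_1 + 3·L_2 + 1·L_3
  (-23)·L_0(u) = (23/6)u^3 + (23/2)u^2 + (23/3)u
  (-1)·L_1(u) = -(1/2)u^3 - 2u^2 - (3/2)u
  3·L_2(u) = -(3/2)u^3 - (15/2)u^2 - 9u
  1·L_3(u) = (1/6)u^3 + u^2 + (11/6)u + 1
Adding term by term: 2u^3 + 3u^2 - u + 1

h(u) = 2u^3 + 3u^2 - u + 1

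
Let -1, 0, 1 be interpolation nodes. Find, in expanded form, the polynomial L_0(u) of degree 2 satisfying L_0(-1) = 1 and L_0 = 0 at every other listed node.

L_0(u) = (1/2)u^2 - (1/2)u

L_0(u) = u(u - 1) / [(-1)·(-2)]
       = (u^2 - u) / (2)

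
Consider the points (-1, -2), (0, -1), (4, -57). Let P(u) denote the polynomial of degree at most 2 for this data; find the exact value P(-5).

-66

Evaluate each Lagrange basis at u = -5:
L_0(-5) = (-5)·(-9)/[(-1)·(-5)] = 9
L_1(-5) = (-4)·(-9)/[(1)·(-4)] = -9
L_2(-5) = (-4)·(-5)/[(5)·(4)] = 1
Sum: (-2)·(9) + (-1)·(-9) + (-57)·(1) = -66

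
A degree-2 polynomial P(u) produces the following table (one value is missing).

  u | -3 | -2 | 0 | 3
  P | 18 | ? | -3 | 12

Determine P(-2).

7

The 3 known values determine P uniquely (degree ≤ 2).
Evaluate each Lagrange basis at u = -2:
L_0(-2) = (-2)·(-5)/[(-3)·(-6)] = 5/9
L_1(-2) = (1)·(-5)/[(3)·(-3)] = 5/9
L_2(-2) = (1)·(-2)/[(6)·(3)] = -1/9
Sum: 18·(5/9) + (-3)·(5/9) + 12·(-1/9) = 7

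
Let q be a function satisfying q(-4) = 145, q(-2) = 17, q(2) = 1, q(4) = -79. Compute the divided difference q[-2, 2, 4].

q[-2,2] = (1 - 17) / (2 - (-2)) = -4
q[2,4] = (-79 - 1) / (4 - 2) = -40
q[-2,2,4] = (-40 - (-4)) / (4 - (-2)) = -6

-6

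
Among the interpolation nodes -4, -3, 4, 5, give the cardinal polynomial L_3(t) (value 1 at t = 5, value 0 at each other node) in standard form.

L_3(t) = (1/72)t^3 + (1/24)t^2 - (2/9)t - 2/3

L_3(t) = (t + 4)(t + 3)(t - 4) / [(9)·(8)·(1)]
       = (t^3 + 3t^2 - 16t - 48) / (72)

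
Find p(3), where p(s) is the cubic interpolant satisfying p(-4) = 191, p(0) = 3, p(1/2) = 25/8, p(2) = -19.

-75

Evaluate each Lagrange basis at s = 3:
L_0(3) = (3)·(5/2)·(1)/[(-4)·(-9/2)·(-6)] = -5/72
L_1(3) = (7)·(5/2)·(1)/[(4)·(-1/2)·(-2)] = 35/8
L_2(3) = (7)·(3)·(1)/[(9/2)·(1/2)·(-3/2)] = -56/9
L_3(3) = (7)·(3)·(5/2)/[(6)·(2)·(3/2)] = 35/12
Sum: 191·(-5/72) + 3·(35/8) + 25/8·(-56/9) + (-19)·(35/12) = -75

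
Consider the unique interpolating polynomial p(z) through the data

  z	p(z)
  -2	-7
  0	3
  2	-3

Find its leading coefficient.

The leading coefficient equals the top divided difference p[-2,0,2].
p[-2,0] = (3 - (-7)) / (0 - (-2)) = 5
p[0,2] = (-3 - 3) / (2 - 0) = -3
p[-2,0,2] = (-3 - 5) / (2 - (-2)) = -2

-2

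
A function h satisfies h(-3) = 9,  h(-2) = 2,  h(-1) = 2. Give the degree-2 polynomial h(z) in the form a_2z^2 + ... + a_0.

Build the Lagrange basis polynomials:
L_0(z) = (z + 2)(z + 1) / [2] = (1/2)z^2 + (3/2)z + 1
L_1(z) = (z + 3)(z + 1) / [-1] = -z^2 - 4z - 3
L_2(z) = (z + 3)(z + 2) / [2] = (1/2)z^2 + (5/2)z + 3
h(z) = 9·L_0 + 2·L_1 + 2·L_2
  9·L_0(z) = (9/2)z^2 + (27/2)z + 9
  2·L_1(z) = -2z^2 - 8z - 6
  2·L_2(z) = z^2 + 5z + 6
Adding term by term: (7/2)z^2 + (21/2)z + 9

h(z) = (7/2)z^2 + (21/2)z + 9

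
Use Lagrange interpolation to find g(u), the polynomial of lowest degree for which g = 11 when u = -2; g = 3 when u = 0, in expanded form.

g(u) = -4u + 3

Build the Lagrange basis polynomials:
L_0(u) = u / [-2] = -(1/2)u
L_1(u) = (u + 2) / [2] = (1/2)u + 1
g(u) = 11·L_0 + 3·L_1
  11·L_0(u) = -(11/2)u
  3·L_1(u) = (3/2)u + 3
Adding term by term: -4u + 3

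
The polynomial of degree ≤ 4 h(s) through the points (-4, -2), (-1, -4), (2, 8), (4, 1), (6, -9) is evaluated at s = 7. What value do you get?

Evaluate each Lagrange basis at s = 7:
L_0(7) = (8)·(5)·(3)·(1)/[(-3)·(-6)·(-8)·(-10)] = 1/12
L_1(7) = (11)·(5)·(3)·(1)/[(3)·(-3)·(-5)·(-7)] = -11/21
L_2(7) = (11)·(8)·(3)·(1)/[(6)·(3)·(-2)·(-4)] = 11/6
L_3(7) = (11)·(8)·(5)·(1)/[(8)·(5)·(2)·(-2)] = -11/4
L_4(7) = (11)·(8)·(5)·(3)/[(10)·(7)·(4)·(2)] = 33/14
Sum: (-2)·(1/12) + (-4)·(-11/21) + 8·(11/6) + 1·(-11/4) + (-9)·(33/14) = -619/84

-619/84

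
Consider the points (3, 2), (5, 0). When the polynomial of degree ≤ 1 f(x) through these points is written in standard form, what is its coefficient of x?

Build the Lagrange basis polynomials:
L_0(x) = (x - 5) / [-2] = -(1/2)x + 5/2
L_1(x) = (x - 3) / [2] = (1/2)x - 3/2
f(x) = 2·L_0 + 0·L_1
Only the coefficient of x is needed; take it from each L_i and combine:
2·(-1/2) + 0·(1/2) = -1

-1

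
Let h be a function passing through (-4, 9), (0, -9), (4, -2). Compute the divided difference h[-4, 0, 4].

h[-4,0] = (-9 - 9) / (0 - (-4)) = -9/2
h[0,4] = (-2 - (-9)) / (4 - 0) = 7/4
h[-4,0,4] = (7/4 - (-9/2)) / (4 - (-4)) = 25/32

25/32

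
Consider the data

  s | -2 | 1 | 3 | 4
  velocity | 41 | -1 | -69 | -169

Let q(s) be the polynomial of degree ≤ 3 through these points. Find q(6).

L_0(6) = (5)·(3)·(2)/[(-3)·(-5)·(-6)] = -1/3
L_1(6) = (8)·(3)·(2)/[(3)·(-2)·(-3)] = 8/3
L_2(6) = (8)·(5)·(2)/[(5)·(2)·(-1)] = -8
L_3(6) = (8)·(5)·(3)/[(6)·(3)·(1)] = 20/3
Sum: 41·(-1/3) + (-1)·(8/3) + (-69)·(-8) + (-169)·(20/3) = -591

-591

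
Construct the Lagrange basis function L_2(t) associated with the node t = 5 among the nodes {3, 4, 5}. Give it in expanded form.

L_2(t) = (1/2)t^2 - (7/2)t + 6

L_2(t) = (t - 3)(t - 4) / [(2)·(1)]
       = (t^2 - 7t + 12) / (2)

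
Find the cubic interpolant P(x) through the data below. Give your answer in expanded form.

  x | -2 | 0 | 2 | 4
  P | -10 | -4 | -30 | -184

Newton's divided differences:
P[-2,0] = (-4 - (-10)) / (0 - (-2)) = 3
P[0,2] = (-30 - (-4)) / (2 - 0) = -13
P[2,4] = (-184 - (-30)) / (4 - 2) = -77
P[-2,0,2] = (-13 - 3) / (2 - (-2)) = -4
P[0,2,4] = (-77 - (-13)) / (4 - 0) = -16
P[-2,0,2,4] = (-16 - (-4)) / (4 - (-2)) = -2
P(x) = -10 + 3·(x + 2) + (-4)·(x + 2)x + (-2)·(x + 2)x(x - 2)
Expanding: P(x) = -2x^3 - 4x^2 + 3x - 4

P(x) = -2x^3 - 4x^2 + 3x - 4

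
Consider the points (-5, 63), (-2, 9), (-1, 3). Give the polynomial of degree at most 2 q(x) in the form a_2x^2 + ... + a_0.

L_0(x) = (x + 2)(x + 1) / [12] = (1/12)x^2 + (1/4)x + 1/6
L_1(x) = (x + 5)(x + 1) / [-3] = -(1/3)x^2 - 2x - 5/3
L_2(x) = (x + 5)(x + 2) / [4] = (1/4)x^2 + (7/4)x + 5/2
q(x) = 63·L_0 + 9·L_1 + 3·L_2
  63·L_0(x) = (21/4)x^2 + (63/4)x + 21/2
  9·L_1(x) = -3x^2 - 18x - 15
  3·L_2(x) = (3/4)x^2 + (21/4)x + 15/2
Adding term by term: 3x^2 + 3x + 3

q(x) = 3x^2 + 3x + 3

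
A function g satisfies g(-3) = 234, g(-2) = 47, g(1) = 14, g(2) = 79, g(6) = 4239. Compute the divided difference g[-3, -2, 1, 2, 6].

3

g[-3,-2] = (47 - 234) / (-2 - (-3)) = -187
g[-2,1] = (14 - 47) / (1 - (-2)) = -11
g[1,2] = (79 - 14) / (2 - 1) = 65
g[2,6] = (4239 - 79) / (6 - 2) = 1040
g[-3,-2,1] = (-11 - (-187)) / (1 - (-3)) = 44
g[-2,1,2] = (65 - (-11)) / (2 - (-2)) = 19
g[1,2,6] = (1040 - 65) / (6 - 1) = 195
g[-3,-2,1,2] = (19 - 44) / (2 - (-3)) = -5
g[-2,1,2,6] = (195 - 19) / (6 - (-2)) = 22
g[-3,-2,1,2,6] = (22 - (-5)) / (6 - (-3)) = 3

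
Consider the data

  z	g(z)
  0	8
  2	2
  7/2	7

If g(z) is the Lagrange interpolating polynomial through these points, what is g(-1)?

115/7

L_0(-1) = (-3)·(-9/2)/[(-2)·(-7/2)] = 27/14
L_1(-1) = (-1)·(-9/2)/[(2)·(-3/2)] = -3/2
L_2(-1) = (-1)·(-3)/[(7/2)·(3/2)] = 4/7
Sum: 8·(27/14) + 2·(-3/2) + 7·(4/7) = 115/7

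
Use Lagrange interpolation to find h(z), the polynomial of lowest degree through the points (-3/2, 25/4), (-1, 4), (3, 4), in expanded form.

h(z) = z^2 - 2z + 1

L_0(z) = (z + 1)(z - 3) / [9/4] = (4/9)z^2 - (8/9)z - 4/3
L_1(z) = (z + 3/2)(z - 3) / [-2] = -(1/2)z^2 + (3/4)z + 9/4
L_2(z) = (z + 3/2)(z + 1) / [18] = (1/18)z^2 + (5/36)z + 1/12
h(z) = (25/4)·L_0 + 4·L_1 + 4·L_2
  (25/4)·L_0(z) = (25/9)z^2 - (50/9)z - 25/3
  4·L_1(z) = -2z^2 + 3z + 9
  4·L_2(z) = (2/9)z^2 + (5/9)z + 1/3
Adding term by term: z^2 - 2z + 1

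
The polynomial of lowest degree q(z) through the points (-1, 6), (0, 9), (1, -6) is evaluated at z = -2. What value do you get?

-15

L_0(-2) = (-2)·(-3)/[(-1)·(-2)] = 3
L_1(-2) = (-1)·(-3)/[(1)·(-1)] = -3
L_2(-2) = (-1)·(-2)/[(2)·(1)] = 1
Sum: 6·(3) + 9·(-3) + (-6)·(1) = -15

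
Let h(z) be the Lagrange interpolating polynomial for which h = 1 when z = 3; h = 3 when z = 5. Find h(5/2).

1/2

Evaluate each Lagrange basis at z = 5/2:
L_0(5/2) = (-5/2)/[(-2)] = 5/4
L_1(5/2) = (-1/2)/[(2)] = -1/4
Sum: 1·(5/4) + 3·(-1/4) = 1/2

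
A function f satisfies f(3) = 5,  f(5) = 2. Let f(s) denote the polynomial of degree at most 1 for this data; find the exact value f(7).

-1

Evaluate each Lagrange basis at s = 7:
L_0(7) = (2)/[(-2)] = -1
L_1(7) = (4)/[(2)] = 2
Sum: 5·(-1) + 2·(2) = -1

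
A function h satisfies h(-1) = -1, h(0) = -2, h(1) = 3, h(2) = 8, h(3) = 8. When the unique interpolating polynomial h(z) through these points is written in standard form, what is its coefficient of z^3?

-13/12

L_0(z) = z(z - 1)(z - 2)(z - 3) / [24] = (1/24)z^4 - (1/4)z^3 + (11/24)z^2 - (1/4)z
L_1(z) = (z + 1)(z - 1)(z - 2)(z - 3) / [-6] = -(1/6)z^4 + (5/6)z^3 - (5/6)z^2 - (5/6)z + 1
L_2(z) = (z + 1)z(z - 2)(z - 3) / [4] = (1/4)z^4 - z^3 + (1/4)z^2 + (3/2)z
L_3(z) = (z + 1)z(z - 1)(z - 3) / [-6] = -(1/6)z^4 + (1/2)z^3 + (1/6)z^2 - (1/2)z
L_4(z) = (z + 1)z(z - 1)(z - 2) / [24] = (1/24)z^4 - (1/12)z^3 - (1/24)z^2 + (1/12)z
h(z) = (-1)·L_0 + (-2)·L_1 + 3·L_2 + 8·L_3 + 8·L_4
Only the coefficient of z^3 is needed; take it from each L_i and combine:
(-1)·(-1/4) + (-2)·(5/6) + 3·(-1) + 8·(1/2) + 8·(-1/12) = -13/12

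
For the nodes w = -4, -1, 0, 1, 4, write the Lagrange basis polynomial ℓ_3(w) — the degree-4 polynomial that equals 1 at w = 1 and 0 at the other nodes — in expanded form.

ℓ_3(w) = -(1/30)w^4 - (1/30)w^3 + (8/15)w^2 + (8/15)w

ℓ_3(w) = (w + 4)(w + 1)w(w - 4) / [(5)·(2)·(1)·(-3)]
       = (w^4 + w^3 - 16w^2 - 16w) / (-30)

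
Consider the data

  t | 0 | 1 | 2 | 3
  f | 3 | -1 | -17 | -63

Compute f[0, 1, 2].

-6

f[0,1] = (-1 - 3) / (1 - 0) = -4
f[1,2] = (-17 - (-1)) / (2 - 1) = -16
f[0,1,2] = (-16 - (-4)) / (2 - 0) = -6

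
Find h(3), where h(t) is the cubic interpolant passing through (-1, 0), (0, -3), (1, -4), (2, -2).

Using Newton's divided-difference form:
h[-1,0] = (-3 - 0) / (0 - (-1)) = -3
h[0,1] = (-4 - (-3)) / (1 - 0) = -1
h[1,2] = (-2 - (-4)) / (2 - 1) = 2
h[-1,0,1] = (-1 - (-3)) / (1 - (-1)) = 1
h[0,1,2] = (2 - (-1)) / (2 - 0) = 3/2
h[-1,0,1,2] = (3/2 - 1) / (2 - (-1)) = 1/6
h(3) = 0 + (-3)·(4) + 1·(4)·(3) + (1/6)·(4)·(3)·(2) = 4

4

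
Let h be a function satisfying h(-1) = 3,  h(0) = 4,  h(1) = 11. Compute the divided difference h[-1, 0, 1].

3

h[-1,0] = (4 - 3) / (0 - (-1)) = 1
h[0,1] = (11 - 4) / (1 - 0) = 7
h[-1,0,1] = (7 - 1) / (1 - (-1)) = 3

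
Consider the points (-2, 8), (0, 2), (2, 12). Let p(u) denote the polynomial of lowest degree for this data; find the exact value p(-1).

Evaluate each Lagrange basis at u = -1:
L_0(-1) = (-1)·(-3)/[(-2)·(-4)] = 3/8
L_1(-1) = (1)·(-3)/[(2)·(-2)] = 3/4
L_2(-1) = (1)·(-1)/[(4)·(2)] = -1/8
Sum: 8·(3/8) + 2·(3/4) + 12·(-1/8) = 3

3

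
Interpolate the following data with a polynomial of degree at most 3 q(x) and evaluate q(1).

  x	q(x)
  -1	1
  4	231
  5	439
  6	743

Evaluate each Lagrange basis at x = 1:
L_0(1) = (-3)·(-4)·(-5)/[(-5)·(-6)·(-7)] = 2/7
L_1(1) = (2)·(-4)·(-5)/[(5)·(-1)·(-2)] = 4
L_2(1) = (2)·(-3)·(-5)/[(6)·(1)·(-1)] = -5
L_3(1) = (2)·(-3)·(-4)/[(7)·(2)·(1)] = 12/7
Sum: 1·(2/7) + 231·(4) + 439·(-5) + 743·(12/7) = 3

3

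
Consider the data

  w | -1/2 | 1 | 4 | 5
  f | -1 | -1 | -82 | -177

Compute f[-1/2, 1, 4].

f[-1/2,1] = (-1 - (-1)) / (1 - (-1/2)) = 0
f[1,4] = (-82 - (-1)) / (4 - 1) = -27
f[-1/2,1,4] = (-27 - 0) / (4 - (-1/2)) = -6

-6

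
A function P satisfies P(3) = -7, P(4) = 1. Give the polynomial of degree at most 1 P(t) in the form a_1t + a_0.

P(t) = 8t - 31

Build the Lagrange basis polynomials:
L_0(t) = (t - 4) / [-1] = -t + 4
L_1(t) = (t - 3) / [1] = t - 3
P(t) = (-7)·L_0 + 1·L_1
  (-7)·L_0(t) = 7t - 28
  1·L_1(t) = t - 3
Adding term by term: 8t - 31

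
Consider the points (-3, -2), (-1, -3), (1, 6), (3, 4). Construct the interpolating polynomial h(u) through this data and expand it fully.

Newton's divided differences:
h[-3,-1] = (-3 - (-2)) / (-1 - (-3)) = -1/2
h[-1,1] = (6 - (-3)) / (1 - (-1)) = 9/2
h[1,3] = (4 - 6) / (3 - 1) = -1
h[-3,-1,1] = (9/2 - (-1/2)) / (1 - (-3)) = 5/4
h[-1,1,3] = (-1 - 9/2) / (3 - (-1)) = -11/8
h[-3,-1,1,3] = (-11/8 - 5/4) / (3 - (-3)) = -7/16
h(u) = -2 + (-1/2)·(u + 3) + (5/4)·(u + 3)(u + 1) + (-7/16)·(u + 3)(u + 1)(u - 1)
Expanding: h(u) = -(7/16)u^3 - (1/16)u^2 + (79/16)u + 25/16

h(u) = -(7/16)u^3 - (1/16)u^2 + (79/16)u + 25/16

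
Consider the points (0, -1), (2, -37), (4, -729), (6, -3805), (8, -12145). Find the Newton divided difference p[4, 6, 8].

p[4,6] = (-3805 - (-729)) / (6 - 4) = -1538
p[6,8] = (-12145 - (-3805)) / (8 - 6) = -4170
p[4,6,8] = (-4170 - (-1538)) / (8 - 4) = -658

-658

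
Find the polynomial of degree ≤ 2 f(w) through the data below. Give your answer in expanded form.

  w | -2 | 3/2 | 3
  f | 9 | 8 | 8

Newton's divided differences:
f[-2,3/2] = (8 - 9) / (3/2 - (-2)) = -2/7
f[3/2,3] = (8 - 8) / (3 - 3/2) = 0
f[-2,3/2,3] = (0 - (-2/7)) / (3 - (-2)) = 2/35
f(w) = 9 + (-2/7)·(w + 2) + (2/35)·(w + 2)(w - 3/2)
Expanding: f(w) = (2/35)w^2 - (9/35)w + 289/35

f(w) = (2/35)w^2 - (9/35)w + 289/35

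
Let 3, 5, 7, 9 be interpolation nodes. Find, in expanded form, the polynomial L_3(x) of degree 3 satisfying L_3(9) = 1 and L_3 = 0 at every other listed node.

L_3(x) = (x - 3)(x - 5)(x - 7) / [(6)·(4)·(2)]
       = (x^3 - 15x^2 + 71x - 105) / (48)

L_3(x) = (1/48)x^3 - (5/16)x^2 + (71/48)x - 35/16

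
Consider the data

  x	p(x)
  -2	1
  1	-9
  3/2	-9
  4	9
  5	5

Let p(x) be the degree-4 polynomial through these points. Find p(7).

L_0(7) = (6)·(11/2)·(3)·(2)/[(-3)·(-7/2)·(-6)·(-7)] = 22/49
L_1(7) = (9)·(11/2)·(3)·(2)/[(3)·(-1/2)·(-3)·(-4)] = -33/2
L_2(7) = (9)·(6)·(3)·(2)/[(7/2)·(1/2)·(-5/2)·(-7/2)] = 5184/245
L_3(7) = (9)·(6)·(11/2)·(2)/[(6)·(3)·(5/2)·(-1)] = -66/5
L_4(7) = (9)·(6)·(11/2)·(3)/[(7)·(4)·(7/2)·(1)] = 891/98
Sum: 1·(22/49) + (-9)·(-33/2) + (-9)·(5184/245) + 9·(-66/5) + 5·(891/98) = -28132/245

-28132/245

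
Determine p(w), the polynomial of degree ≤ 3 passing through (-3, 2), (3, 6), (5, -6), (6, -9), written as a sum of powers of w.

p(w) = (11/54)w^3 - (50/27)w^2 - (7/6)w + 62/3

L_0(w) = (w - 3)(w - 5)(w - 6) / [-432] = -(1/432)w^3 + (7/216)w^2 - (7/48)w + 5/24
L_1(w) = (w + 3)(w - 5)(w - 6) / [36] = (1/36)w^3 - (2/9)w^2 - (1/12)w + 5/2
L_2(w) = (w + 3)(w - 3)(w - 6) / [-16] = -(1/16)w^3 + (3/8)w^2 + (9/16)w - 27/8
L_3(w) = (w + 3)(w - 3)(w - 5) / [27] = (1/27)w^3 - (5/27)w^2 - (1/3)w + 5/3
p(w) = 2·L_0 + 6·L_1 + (-6)·L_2 + (-9)·L_3
  2·L_0(w) = -(1/216)w^3 + (7/108)w^2 - (7/24)w + 5/12
  6·L_1(w) = (1/6)w^3 - (4/3)w^2 - (1/2)w + 15
  (-6)·L_2(w) = (3/8)w^3 - (9/4)w^2 - (27/8)w + 81/4
  (-9)·L_3(w) = -(1/3)w^3 + (5/3)w^2 + 3w - 15
Adding term by term: (11/54)w^3 - (50/27)w^2 - (7/6)w + 62/3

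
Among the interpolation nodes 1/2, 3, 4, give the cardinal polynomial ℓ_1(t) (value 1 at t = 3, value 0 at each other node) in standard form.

ℓ_1(t) = -(2/5)t^2 + (9/5)t - 4/5

ℓ_1(t) = (t - 1/2)(t - 4) / [(5/2)·(-1)]
       = (t^2 - (9/2)t + 2) / (-5/2)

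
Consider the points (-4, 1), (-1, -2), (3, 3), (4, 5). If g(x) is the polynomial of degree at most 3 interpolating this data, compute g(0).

-51/35

Using Newton's divided-difference form:
g[-4,-1] = (-2 - 1) / (-1 - (-4)) = -1
g[-1,3] = (3 - (-2)) / (3 - (-1)) = 5/4
g[3,4] = (5 - 3) / (4 - 3) = 2
g[-4,-1,3] = (5/4 - (-1)) / (3 - (-4)) = 9/28
g[-1,3,4] = (2 - 5/4) / (4 - (-1)) = 3/20
g[-4,-1,3,4] = (3/20 - 9/28) / (4 - (-4)) = -3/140
g(0) = 1 + (-1)·(4) + (9/28)·(4)·(1) + (-3/140)·(4)·(1)·(-3) = -51/35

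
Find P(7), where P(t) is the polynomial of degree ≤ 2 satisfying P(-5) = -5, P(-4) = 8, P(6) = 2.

L_0(7) = (11)·(1)/[(-1)·(-11)] = 1
L_1(7) = (12)·(1)/[(1)·(-10)] = -6/5
L_2(7) = (12)·(11)/[(11)·(10)] = 6/5
Sum: (-5)·(1) + 8·(-6/5) + 2·(6/5) = -61/5

-61/5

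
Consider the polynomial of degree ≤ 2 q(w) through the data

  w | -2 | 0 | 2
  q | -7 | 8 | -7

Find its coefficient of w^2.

-15/4

Build the Lagrange basis polynomials:
L_0(w) = w(w - 2) / [8] = (1/8)w^2 - (1/4)w
L_1(w) = (w + 2)(w - 2) / [-4] = -(1/4)w^2 + 1
L_2(w) = (w + 2)w / [8] = (1/8)w^2 + (1/4)w
q(w) = (-7)·L_0 + 8·L_1 + (-7)·L_2
Only the coefficient of w^2 is needed; take it from each L_i and combine:
(-7)·(1/8) + 8·(-1/4) + (-7)·(1/8) = -15/4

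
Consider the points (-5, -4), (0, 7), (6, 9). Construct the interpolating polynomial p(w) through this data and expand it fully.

p(w) = -(28/165)w^2 + (223/165)w + 7

Newton's divided differences:
p[-5,0] = (7 - (-4)) / (0 - (-5)) = 11/5
p[0,6] = (9 - 7) / (6 - 0) = 1/3
p[-5,0,6] = (1/3 - 11/5) / (6 - (-5)) = -28/165
p(w) = -4 + (11/5)·(w + 5) + (-28/165)·(w + 5)w
Expanding: p(w) = -(28/165)w^2 + (223/165)w + 7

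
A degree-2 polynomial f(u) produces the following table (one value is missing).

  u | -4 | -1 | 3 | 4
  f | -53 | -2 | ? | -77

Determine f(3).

-46

The 3 known values determine f uniquely (degree ≤ 2).
L_0(3) = (4)·(-1)/[(-3)·(-8)] = -1/6
L_1(3) = (7)·(-1)/[(3)·(-5)] = 7/15
L_2(3) = (7)·(4)/[(8)·(5)] = 7/10
Sum: (-53)·(-1/6) + (-2)·(7/15) + (-77)·(7/10) = -46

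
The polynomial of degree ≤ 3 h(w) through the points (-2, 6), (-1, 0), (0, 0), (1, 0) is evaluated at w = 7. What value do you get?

Using Newton's divided-difference form:
h[-2,-1] = (0 - 6) / (-1 - (-2)) = -6
h[-1,0] = (0 - 0) / (0 - (-1)) = 0
h[0,1] = (0 - 0) / (1 - 0) = 0
h[-2,-1,0] = (0 - (-6)) / (0 - (-2)) = 3
h[-1,0,1] = (0 - 0) / (1 - (-1)) = 0
h[-2,-1,0,1] = (0 - 3) / (1 - (-2)) = -1
h(7) = 6 + (-6)·(9) + 3·(9)·(8) + (-1)·(9)·(8)·(7) = -336

-336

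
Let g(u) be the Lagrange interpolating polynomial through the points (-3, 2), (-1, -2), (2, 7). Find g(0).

-1

Evaluate each Lagrange basis at u = 0:
L_0(0) = (1)·(-2)/[(-2)·(-5)] = -1/5
L_1(0) = (3)·(-2)/[(2)·(-3)] = 1
L_2(0) = (3)·(1)/[(5)·(3)] = 1/5
Sum: 2·(-1/5) + (-2)·(1) + 7·(1/5) = -1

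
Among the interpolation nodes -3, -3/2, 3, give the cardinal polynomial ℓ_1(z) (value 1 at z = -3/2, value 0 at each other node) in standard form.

ℓ_1(z) = -(4/27)z^2 + 4/3

ℓ_1(z) = (z + 3)(z - 3) / [(3/2)·(-9/2)]
       = (z^2 - 9) / (-27/4)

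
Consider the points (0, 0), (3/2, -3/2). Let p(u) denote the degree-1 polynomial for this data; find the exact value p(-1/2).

Evaluate each Lagrange basis at u = -1/2:
L_0(-1/2) = (-2)/[(-3/2)] = 4/3
L_1(-1/2) = (-1/2)/[(3/2)] = -1/3
Sum: 0 + (-3/2)·(-1/3) = 1/2

1/2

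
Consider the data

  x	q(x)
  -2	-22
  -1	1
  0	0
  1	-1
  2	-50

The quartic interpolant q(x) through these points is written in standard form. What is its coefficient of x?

1

Build the Lagrange basis polynomials:
L_0(x) = (x + 1)x(x - 1)(x - 2) / [24] = (1/24)x^4 - (1/12)x^3 - (1/24)x^2 + (1/12)x
L_1(x) = (x + 2)x(x - 1)(x - 2) / [-6] = -(1/6)x^4 + (1/6)x^3 + (2/3)x^2 - (2/3)x
L_2(x) = (x + 2)(x + 1)(x - 1)(x - 2) / [4] = (1/4)x^4 - (5/4)x^2 + 1
L_3(x) = (x + 2)(x + 1)x(x - 2) / [-6] = -(1/6)x^4 - (1/6)x^3 + (2/3)x^2 + (2/3)x
L_4(x) = (x + 2)(x + 1)x(x - 1) / [24] = (1/24)x^4 + (1/12)x^3 - (1/24)x^2 - (1/12)x
q(x) = (-22)·L_0 + 1·L_1 + 0·L_2 + (-1)·L_3 + (-50)·L_4
Only the coefficient of x is needed; take it from each L_i and combine:
(-22)·(1/12) + 1·(-2/3) + 0·(0) + (-1)·(2/3) + (-50)·(-1/12) = 1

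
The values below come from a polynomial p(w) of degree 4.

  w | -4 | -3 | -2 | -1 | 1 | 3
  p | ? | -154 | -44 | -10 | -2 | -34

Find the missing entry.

The 5 known values determine p uniquely (degree ≤ 4).
L_0(-4) = (-2)·(-3)·(-5)·(-7)/[(-1)·(-2)·(-4)·(-6)] = 35/8
L_1(-4) = (-1)·(-3)·(-5)·(-7)/[(1)·(-1)·(-3)·(-5)] = -7
L_2(-4) = (-1)·(-2)·(-5)·(-7)/[(2)·(1)·(-2)·(-4)] = 35/8
L_3(-4) = (-1)·(-2)·(-3)·(-7)/[(4)·(3)·(2)·(-2)] = -7/8
L_4(-4) = (-1)·(-2)·(-3)·(-5)/[(6)·(5)·(4)·(2)] = 1/8
Sum: (-154)·(35/8) + (-44)·(-7) + (-10)·(35/8) + (-2)·(-7/8) + (-34)·(1/8) = -412

-412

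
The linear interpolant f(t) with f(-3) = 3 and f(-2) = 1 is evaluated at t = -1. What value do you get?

L_0(-1) = (1)/[(-1)] = -1
L_1(-1) = (2)/[(1)] = 2
Sum: 3·(-1) + 1·(2) = -1

-1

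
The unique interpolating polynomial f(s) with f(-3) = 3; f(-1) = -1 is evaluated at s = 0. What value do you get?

-3

Evaluate each Lagrange basis at s = 0:
L_0(0) = (1)/[(-2)] = -1/2
L_1(0) = (3)/[(2)] = 3/2
Sum: 3·(-1/2) + (-1)·(3/2) = -3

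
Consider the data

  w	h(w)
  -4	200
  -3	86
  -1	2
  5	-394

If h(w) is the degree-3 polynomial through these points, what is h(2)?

-34

Evaluate each Lagrange basis at w = 2:
L_0(2) = (5)·(3)·(-3)/[(-1)·(-3)·(-9)] = 5/3
L_1(2) = (6)·(3)·(-3)/[(1)·(-2)·(-8)] = -27/8
L_2(2) = (6)·(5)·(-3)/[(3)·(2)·(-6)] = 5/2
L_3(2) = (6)·(5)·(3)/[(9)·(8)·(6)] = 5/24
Sum: 200·(5/3) + 86·(-27/8) + 2·(5/2) + (-394)·(5/24) = -34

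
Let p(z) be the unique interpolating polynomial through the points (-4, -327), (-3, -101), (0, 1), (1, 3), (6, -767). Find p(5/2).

Using Newton's divided-difference form:
p[-4,-3] = (-101 - (-327)) / (-3 - (-4)) = 226
p[-3,0] = (1 - (-101)) / (0 - (-3)) = 34
p[0,1] = (3 - 1) / (1 - 0) = 2
p[1,6] = (-767 - 3) / (6 - 1) = -154
p[-4,-3,0] = (34 - 226) / (0 - (-4)) = -48
p[-3,0,1] = (2 - 34) / (1 - (-3)) = -8
p[0,1,6] = (-154 - 2) / (6 - 0) = -26
p[-4,-3,0,1] = (-8 - (-48)) / (1 - (-4)) = 8
p[-3,0,1,6] = (-26 - (-8)) / (6 - (-3)) = -2
p[-4,-3,0,1,6] = (-2 - 8) / (6 - (-4)) = -1
p(5/2) = -327 + 226·(13/2) + (-48)·(13/2)·(11/2) + 8·(13/2)·(11/2)·(5/2) + (-1)·(13/2)·(11/2)·(5/2)·(3/2) = 111/16

111/16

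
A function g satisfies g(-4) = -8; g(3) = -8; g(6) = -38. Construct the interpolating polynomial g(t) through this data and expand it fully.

g(t) = -t^2 - t + 4

Build the Lagrange basis polynomials:
L_0(t) = (t - 3)(t - 6) / [70] = (1/70)t^2 - (9/70)t + 9/35
L_1(t) = (t + 4)(t - 6) / [-21] = -(1/21)t^2 + (2/21)t + 8/7
L_2(t) = (t + 4)(t - 3) / [30] = (1/30)t^2 + (1/30)t - 2/5
g(t) = (-8)·L_0 + (-8)·L_1 + (-38)·L_2
  (-8)·L_0(t) = -(4/35)t^2 + (36/35)t - 72/35
  (-8)·L_1(t) = (8/21)t^2 - (16/21)t - 64/7
  (-38)·L_2(t) = -(19/15)t^2 - (19/15)t + 76/5
Adding term by term: -t^2 - t + 4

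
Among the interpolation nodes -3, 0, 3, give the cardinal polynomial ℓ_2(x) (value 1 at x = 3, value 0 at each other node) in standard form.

ℓ_2(x) = (1/18)x^2 + (1/6)x

ℓ_2(x) = (x + 3)x / [(6)·(3)]
       = (x^2 + 3x) / (18)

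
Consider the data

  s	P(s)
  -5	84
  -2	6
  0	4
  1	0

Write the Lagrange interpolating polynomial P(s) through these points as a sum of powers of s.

Build the Lagrange basis polynomials:
L_0(s) = (s + 2)s(s - 1) / [-90] = -(1/90)s^3 - (1/90)s^2 + (1/45)s
L_1(s) = (s + 5)s(s - 1) / [18] = (1/18)s^3 + (2/9)s^2 - (5/18)s
L_2(s) = (s + 5)(s + 2)(s - 1) / [-10] = -(1/10)s^3 - (3/5)s^2 - (3/10)s + 1
L_3(s) = (s + 5)(s + 2)s / [18] = (1/18)s^3 + (7/18)s^2 + (5/9)s
P(s) = 84·L_0 + 6·L_1 + 4·L_2 + 0·L_3
  84·L_0(s) = -(14/15)s^3 - (14/15)s^2 + (28/15)s
  6·L_1(s) = (1/3)s^3 + (4/3)s^2 - (5/3)s
  4·L_2(s) = -(2/5)s^3 - (12/5)s^2 - (6/5)s + 4
  0·L_3(s) = 0
Adding term by term: -s^3 - 2s^2 - s + 4

P(s) = -s^3 - 2s^2 - s + 4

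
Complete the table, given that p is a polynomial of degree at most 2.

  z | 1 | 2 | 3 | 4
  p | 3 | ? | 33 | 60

The 3 known values determine p uniquely (degree ≤ 2).
Evaluate each Lagrange basis at z = 2:
L_0(2) = (-1)·(-2)/[(-2)·(-3)] = 1/3
L_1(2) = (1)·(-2)/[(2)·(-1)] = 1
L_2(2) = (1)·(-1)/[(3)·(1)] = -1/3
Sum: 3·(1/3) + 33·(1) + 60·(-1/3) = 14

14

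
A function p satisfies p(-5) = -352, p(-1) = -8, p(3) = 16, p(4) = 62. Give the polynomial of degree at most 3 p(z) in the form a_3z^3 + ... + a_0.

Build the Lagrange basis polynomials:
L_0(z) = (z + 1)(z - 3)(z - 4) / [-288] = -(1/288)z^3 + (1/48)z^2 - (5/288)z - 1/24
L_1(z) = (z + 5)(z - 3)(z - 4) / [80] = (1/80)z^3 - (1/40)z^2 - (23/80)z + 3/4
L_2(z) = (z + 5)(z + 1)(z - 4) / [-32] = -(1/32)z^3 - (1/16)z^2 + (19/32)z + 5/8
L_3(z) = (z + 5)(z + 1)(z - 3) / [45] = (1/45)z^3 + (1/15)z^2 - (13/45)z - 1/3
p(z) = (-352)·L_0 + (-8)·L_1 + 16·L_2 + 62·L_3
  (-352)·L_0(z) = (11/9)z^3 - (22/3)z^2 + (55/9)z + 44/3
  (-8)·L_1(z) = -(1/10)z^3 + (1/5)z^2 + (23/10)z - 6
  16·L_2(z) = -(1/2)z^3 - z^2 + (19/2)z + 10
  62·L_3(z) = (62/45)z^3 + (62/15)z^2 - (806/45)z - 62/3
Adding term by term: 2z^3 - 4z^2 - 2

p(z) = 2z^3 - 4z^2 - 2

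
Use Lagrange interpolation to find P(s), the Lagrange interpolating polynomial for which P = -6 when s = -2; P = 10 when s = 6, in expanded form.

P(s) = 2s - 2

Build the Lagrange basis polynomials:
L_0(s) = (s - 6) / [-8] = -(1/8)s + 3/4
L_1(s) = (s + 2) / [8] = (1/8)s + 1/4
P(s) = (-6)·L_0 + 10·L_1
  (-6)·L_0(s) = (3/4)s - 9/2
  10·L_1(s) = (5/4)s + 5/2
Adding term by term: 2s - 2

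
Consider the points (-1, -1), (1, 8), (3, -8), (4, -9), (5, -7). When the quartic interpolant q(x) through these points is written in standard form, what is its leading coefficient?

-13/60

The leading coefficient equals the top divided difference q[-1,1,3,4,5].
q[-1,1] = (8 - (-1)) / (1 - (-1)) = 9/2
q[1,3] = (-8 - 8) / (3 - 1) = -8
q[3,4] = (-9 - (-8)) / (4 - 3) = -1
q[4,5] = (-7 - (-9)) / (5 - 4) = 2
q[-1,1,3] = (-8 - 9/2) / (3 - (-1)) = -25/8
q[1,3,4] = (-1 - (-8)) / (4 - 1) = 7/3
q[3,4,5] = (2 - (-1)) / (5 - 3) = 3/2
q[-1,1,3,4] = (7/3 - (-25/8)) / (4 - (-1)) = 131/120
q[1,3,4,5] = (3/2 - 7/3) / (5 - 1) = -5/24
q[-1,1,3,4,5] = (-5/24 - 131/120) / (5 - (-1)) = -13/60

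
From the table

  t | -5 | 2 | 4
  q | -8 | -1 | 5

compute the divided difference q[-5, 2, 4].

2/9

q[-5,2] = (-1 - (-8)) / (2 - (-5)) = 1
q[2,4] = (5 - (-1)) / (4 - 2) = 3
q[-5,2,4] = (3 - 1) / (4 - (-5)) = 2/9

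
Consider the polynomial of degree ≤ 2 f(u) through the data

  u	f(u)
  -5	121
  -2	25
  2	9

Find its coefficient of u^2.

The leading coefficient equals the top divided difference f[-5,-2,2].
f[-5,-2] = (25 - 121) / (-2 - (-5)) = -32
f[-2,2] = (9 - 25) / (2 - (-2)) = -4
f[-5,-2,2] = (-4 - (-32)) / (2 - (-5)) = 4

4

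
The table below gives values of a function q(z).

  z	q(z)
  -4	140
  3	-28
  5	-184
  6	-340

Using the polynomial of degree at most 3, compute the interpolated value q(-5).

Evaluate each Lagrange basis at z = -5:
L_0(-5) = (-8)·(-10)·(-11)/[(-7)·(-9)·(-10)] = 88/63
L_1(-5) = (-1)·(-10)·(-11)/[(7)·(-2)·(-3)] = -55/21
L_2(-5) = (-1)·(-8)·(-11)/[(9)·(2)·(-1)] = 44/9
L_3(-5) = (-1)·(-8)·(-10)/[(10)·(3)·(1)] = -8/3
Sum: 140·(88/63) + (-28)·(-55/21) + (-184)·(44/9) + (-340)·(-8/3) = 276

276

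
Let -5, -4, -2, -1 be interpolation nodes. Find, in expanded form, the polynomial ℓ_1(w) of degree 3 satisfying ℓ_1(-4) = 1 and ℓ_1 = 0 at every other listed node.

ℓ_1(w) = (1/6)w^3 + (4/3)w^2 + (17/6)w + 5/3

ℓ_1(w) = (w + 5)(w + 2)(w + 1) / [(1)·(-2)·(-3)]
       = (w^3 + 8w^2 + 17w + 10) / (6)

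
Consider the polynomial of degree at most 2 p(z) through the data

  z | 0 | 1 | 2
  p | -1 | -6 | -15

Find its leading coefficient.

-2

Build the Lagrange basis polynomials:
L_0(z) = (z - 1)(z - 2) / [2] = (1/2)z^2 - (3/2)z + 1
L_1(z) = z(z - 2) / [-1] = -z^2 + 2z
L_2(z) = z(z - 1) / [2] = (1/2)z^2 - (1/2)z
p(z) = (-1)·L_0 + (-6)·L_1 + (-15)·L_2
Only the coefficient of z^2 is needed; take it from each L_i and combine:
(-1)·(1/2) + (-6)·(-1) + (-15)·(1/2) = -2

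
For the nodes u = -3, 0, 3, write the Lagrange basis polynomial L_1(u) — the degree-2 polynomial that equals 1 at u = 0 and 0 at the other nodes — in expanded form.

L_1(u) = (u + 3)(u - 3) / [(3)·(-3)]
       = (u^2 - 9) / (-9)

L_1(u) = -(1/9)u^2 + 1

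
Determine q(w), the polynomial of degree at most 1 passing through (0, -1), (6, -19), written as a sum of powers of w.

Build the Lagrange basis polynomials:
L_0(w) = (w - 6) / [-6] = -(1/6)w + 1
L_1(w) = w / [6] = (1/6)w
q(w) = (-1)·L_0 + (-19)·L_1
  (-1)·L_0(w) = (1/6)w - 1
  (-19)·L_1(w) = -(19/6)w
Adding term by term: -3w - 1

q(w) = -3w - 1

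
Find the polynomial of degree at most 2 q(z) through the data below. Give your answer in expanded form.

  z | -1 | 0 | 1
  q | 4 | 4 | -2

L_0(z) = z(z - 1) / [2] = (1/2)z^2 - (1/2)z
L_1(z) = (z + 1)(z - 1) / [-1] = -z^2 + 1
L_2(z) = (z + 1)z / [2] = (1/2)z^2 + (1/2)z
q(z) = 4·L_0 + 4·L_1 + (-2)·L_2
  4·L_0(z) = 2z^2 - 2z
  4·L_1(z) = -4z^2 + 4
  (-2)·L_2(z) = -z^2 - z
Adding term by term: -3z^2 - 3z + 4

q(z) = -3z^2 - 3z + 4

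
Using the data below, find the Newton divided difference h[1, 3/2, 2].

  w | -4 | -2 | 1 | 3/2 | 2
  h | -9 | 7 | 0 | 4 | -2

h[1,3/2] = (4 - 0) / (3/2 - 1) = 8
h[3/2,2] = (-2 - 4) / (2 - 3/2) = -12
h[1,3/2,2] = (-12 - 8) / (2 - 1) = -20

-20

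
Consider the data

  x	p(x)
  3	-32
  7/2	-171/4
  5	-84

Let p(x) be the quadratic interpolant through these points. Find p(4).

Evaluate each Lagrange basis at x = 4:
L_0(4) = (1/2)·(-1)/[(-1/2)·(-2)] = -1/2
L_1(4) = (1)·(-1)/[(1/2)·(-3/2)] = 4/3
L_2(4) = (1)·(1/2)/[(2)·(3/2)] = 1/6
Sum: (-32)·(-1/2) + (-171/4)·(4/3) + (-84)·(1/6) = -55

-55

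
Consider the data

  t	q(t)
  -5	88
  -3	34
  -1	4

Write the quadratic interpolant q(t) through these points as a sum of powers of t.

Newton's divided differences:
q[-5,-3] = (34 - 88) / (-3 - (-5)) = -27
q[-3,-1] = (4 - 34) / (-1 - (-3)) = -15
q[-5,-3,-1] = (-15 - (-27)) / (-1 - (-5)) = 3
q(t) = 88 + (-27)·(t + 5) + 3·(t + 5)(t + 3)
Expanding: q(t) = 3t^2 - 3t - 2

q(t) = 3t^2 - 3t - 2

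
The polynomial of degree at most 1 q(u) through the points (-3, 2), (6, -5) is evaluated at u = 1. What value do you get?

-10/9

L_0(1) = (-5)/[(-9)] = 5/9
L_1(1) = (4)/[(9)] = 4/9
Sum: 2·(5/9) + (-5)·(4/9) = -10/9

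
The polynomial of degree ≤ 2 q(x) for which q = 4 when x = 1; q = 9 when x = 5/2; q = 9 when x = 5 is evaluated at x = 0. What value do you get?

-17/12

Using Newton's divided-difference form:
q[1,5/2] = (9 - 4) / (5/2 - 1) = 10/3
q[5/2,5] = (9 - 9) / (5 - 5/2) = 0
q[1,5/2,5] = (0 - 10/3) / (5 - 1) = -5/6
q(0) = 4 + (10/3)·(-1) + (-5/6)·(-1)·(-5/2) = -17/12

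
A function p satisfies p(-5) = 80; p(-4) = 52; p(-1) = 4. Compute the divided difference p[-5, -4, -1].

p[-5,-4] = (52 - 80) / (-4 - (-5)) = -28
p[-4,-1] = (4 - 52) / (-1 - (-4)) = -16
p[-5,-4,-1] = (-16 - (-28)) / (-1 - (-5)) = 3

3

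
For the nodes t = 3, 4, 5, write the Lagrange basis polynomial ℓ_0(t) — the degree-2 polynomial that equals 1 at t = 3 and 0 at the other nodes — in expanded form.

ℓ_0(t) = (t - 4)(t - 5) / [(-1)·(-2)]
       = (t^2 - 9t + 20) / (2)

ℓ_0(t) = (1/2)t^2 - (9/2)t + 10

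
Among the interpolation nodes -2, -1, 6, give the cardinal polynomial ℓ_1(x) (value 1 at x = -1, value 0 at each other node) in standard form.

ℓ_1(x) = (x + 2)(x - 6) / [(1)·(-7)]
       = (x^2 - 4x - 12) / (-7)

ℓ_1(x) = -(1/7)x^2 + (4/7)x + 12/7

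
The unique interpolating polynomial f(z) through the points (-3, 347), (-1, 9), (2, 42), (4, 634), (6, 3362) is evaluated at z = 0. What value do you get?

2

Evaluate each Lagrange basis at z = 0:
L_0(0) = (1)·(-2)·(-4)·(-6)/[(-2)·(-5)·(-7)·(-9)] = -8/105
L_1(0) = (3)·(-2)·(-4)·(-6)/[(2)·(-3)·(-5)·(-7)] = 24/35
L_2(0) = (3)·(1)·(-4)·(-6)/[(5)·(3)·(-2)·(-4)] = 3/5
L_3(0) = (3)·(1)·(-2)·(-6)/[(7)·(5)·(2)·(-2)] = -9/35
L_4(0) = (3)·(1)·(-2)·(-4)/[(9)·(7)·(4)·(2)] = 1/21
Sum: 347·(-8/105) + 9·(24/35) + 42·(3/5) + 634·(-9/35) + 3362·(1/21) = 2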